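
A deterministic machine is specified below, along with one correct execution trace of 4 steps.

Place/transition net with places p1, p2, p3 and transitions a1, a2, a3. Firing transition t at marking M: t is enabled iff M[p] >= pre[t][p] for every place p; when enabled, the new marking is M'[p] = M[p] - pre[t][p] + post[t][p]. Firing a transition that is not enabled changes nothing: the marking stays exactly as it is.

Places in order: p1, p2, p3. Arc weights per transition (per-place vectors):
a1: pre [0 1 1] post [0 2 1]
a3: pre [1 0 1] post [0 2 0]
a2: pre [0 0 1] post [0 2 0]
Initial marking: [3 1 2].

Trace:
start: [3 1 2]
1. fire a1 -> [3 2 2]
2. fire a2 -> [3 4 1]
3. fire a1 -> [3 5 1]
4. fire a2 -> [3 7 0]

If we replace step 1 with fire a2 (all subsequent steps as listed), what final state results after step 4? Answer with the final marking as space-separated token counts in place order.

3 5 0

(re-executing from step 1 with the substitution; state before step 1: [3 1 2])
1. fire a2 -> [3 3 1]
2. fire a2 -> [3 5 0]
3. fire a1 -> [3 5 0]
4. fire a2 -> [3 5 0]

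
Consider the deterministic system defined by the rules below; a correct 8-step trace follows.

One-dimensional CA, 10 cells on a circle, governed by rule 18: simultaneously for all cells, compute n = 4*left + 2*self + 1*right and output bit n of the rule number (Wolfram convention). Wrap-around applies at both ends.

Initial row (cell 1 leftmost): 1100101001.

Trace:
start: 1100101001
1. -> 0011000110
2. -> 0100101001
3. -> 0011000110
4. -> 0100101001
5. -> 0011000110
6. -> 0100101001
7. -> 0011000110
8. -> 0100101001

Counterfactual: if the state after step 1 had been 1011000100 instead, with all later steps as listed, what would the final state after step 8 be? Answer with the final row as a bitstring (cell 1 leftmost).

0110100001

state after step 1 := 1011000100
2. -> 0000101011
3. -> 1001000000
4. -> 0110100001
5. -> 0000010010
6. -> 0000101101
7. -> 1001000000
8. -> 0110100001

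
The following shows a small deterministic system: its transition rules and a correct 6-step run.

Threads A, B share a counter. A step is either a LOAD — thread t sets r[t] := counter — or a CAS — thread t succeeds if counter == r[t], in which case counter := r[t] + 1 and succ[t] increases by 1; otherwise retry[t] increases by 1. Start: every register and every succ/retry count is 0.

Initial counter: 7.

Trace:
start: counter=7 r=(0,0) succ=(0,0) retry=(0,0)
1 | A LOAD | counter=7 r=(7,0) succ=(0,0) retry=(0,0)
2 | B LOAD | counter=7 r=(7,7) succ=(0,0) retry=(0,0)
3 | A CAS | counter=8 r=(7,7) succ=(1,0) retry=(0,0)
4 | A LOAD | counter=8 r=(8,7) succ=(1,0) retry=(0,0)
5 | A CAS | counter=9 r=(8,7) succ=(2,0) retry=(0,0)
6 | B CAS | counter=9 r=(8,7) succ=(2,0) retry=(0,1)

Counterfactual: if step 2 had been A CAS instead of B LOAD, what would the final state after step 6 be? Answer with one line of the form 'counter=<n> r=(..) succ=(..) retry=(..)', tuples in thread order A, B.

counter=9 r=(8,0) succ=(2,0) retry=(1,1)

(re-executing from step 2 with the substitution; state before step 2: counter=7 r=(7,0) succ=(0,0) retry=(0,0))
2 | A CAS | counter=8 r=(7,0) succ=(1,0) retry=(0,0)
3 | A CAS | counter=8 r=(7,0) succ=(1,0) retry=(1,0)
4 | A LOAD | counter=8 r=(8,0) succ=(1,0) retry=(1,0)
5 | A CAS | counter=9 r=(8,0) succ=(2,0) retry=(1,0)
6 | B CAS | counter=9 r=(8,0) succ=(2,0) retry=(1,1)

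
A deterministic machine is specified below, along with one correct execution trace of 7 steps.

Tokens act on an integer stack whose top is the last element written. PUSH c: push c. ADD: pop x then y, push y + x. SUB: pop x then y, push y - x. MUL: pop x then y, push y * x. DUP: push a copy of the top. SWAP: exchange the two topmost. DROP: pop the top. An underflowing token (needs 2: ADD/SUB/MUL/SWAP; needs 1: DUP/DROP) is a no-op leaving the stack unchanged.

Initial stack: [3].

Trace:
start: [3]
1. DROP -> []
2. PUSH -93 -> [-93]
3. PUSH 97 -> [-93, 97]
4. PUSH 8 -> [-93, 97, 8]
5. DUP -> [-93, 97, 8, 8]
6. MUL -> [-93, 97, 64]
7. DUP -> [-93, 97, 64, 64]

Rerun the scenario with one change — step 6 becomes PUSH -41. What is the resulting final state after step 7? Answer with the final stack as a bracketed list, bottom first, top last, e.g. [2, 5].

[-93, 97, 8, 8, -41, -41]

(re-executing from step 6 with the substitution; state before step 6: [-93, 97, 8, 8])
6. PUSH -41 -> [-93, 97, 8, 8, -41]
7. DUP -> [-93, 97, 8, 8, -41, -41]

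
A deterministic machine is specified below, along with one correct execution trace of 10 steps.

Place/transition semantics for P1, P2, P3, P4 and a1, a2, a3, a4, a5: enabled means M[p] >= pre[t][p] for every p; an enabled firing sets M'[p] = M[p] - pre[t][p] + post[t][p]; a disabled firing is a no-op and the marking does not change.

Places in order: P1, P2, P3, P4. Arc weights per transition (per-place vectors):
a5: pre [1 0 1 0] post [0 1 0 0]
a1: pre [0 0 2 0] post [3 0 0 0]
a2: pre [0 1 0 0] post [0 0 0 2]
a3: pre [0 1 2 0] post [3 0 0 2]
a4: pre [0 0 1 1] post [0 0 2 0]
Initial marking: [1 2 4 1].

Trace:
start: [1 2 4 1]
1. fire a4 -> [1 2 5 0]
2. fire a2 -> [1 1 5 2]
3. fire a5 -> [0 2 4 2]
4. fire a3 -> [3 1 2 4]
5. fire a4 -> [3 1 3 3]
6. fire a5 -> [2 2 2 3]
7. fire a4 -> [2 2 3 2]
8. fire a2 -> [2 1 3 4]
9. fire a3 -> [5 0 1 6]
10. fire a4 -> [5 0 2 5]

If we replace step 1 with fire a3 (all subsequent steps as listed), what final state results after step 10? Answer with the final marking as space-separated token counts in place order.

5 0 0 7

(re-executing from step 1 with the substitution; state before step 1: [1 2 4 1])
1. fire a3 -> [4 1 2 3]
2. fire a2 -> [4 0 2 5]
3. fire a5 -> [3 1 1 5]
4. fire a3 -> [3 1 1 5]
5. fire a4 -> [3 1 2 4]
6. fire a5 -> [2 2 1 4]
7. fire a4 -> [2 2 2 3]
8. fire a2 -> [2 1 2 5]
9. fire a3 -> [5 0 0 7]
10. fire a4 -> [5 0 0 7]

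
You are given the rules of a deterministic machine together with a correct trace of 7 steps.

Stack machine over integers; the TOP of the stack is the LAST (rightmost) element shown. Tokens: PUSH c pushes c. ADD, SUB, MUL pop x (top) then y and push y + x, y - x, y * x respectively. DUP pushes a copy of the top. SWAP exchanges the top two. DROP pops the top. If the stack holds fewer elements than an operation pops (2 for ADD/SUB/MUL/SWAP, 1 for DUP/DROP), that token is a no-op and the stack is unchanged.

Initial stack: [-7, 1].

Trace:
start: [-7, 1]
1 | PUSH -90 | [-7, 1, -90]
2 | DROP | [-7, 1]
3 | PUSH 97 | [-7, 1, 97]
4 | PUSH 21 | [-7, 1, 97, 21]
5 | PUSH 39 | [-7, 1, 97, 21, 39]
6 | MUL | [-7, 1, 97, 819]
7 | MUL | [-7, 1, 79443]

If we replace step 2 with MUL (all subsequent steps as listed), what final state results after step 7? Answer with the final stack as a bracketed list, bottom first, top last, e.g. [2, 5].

[-7, -90, 79443]

(re-executing from step 2 with the substitution; state before step 2: [-7, 1, -90])
2 | MUL | [-7, -90]
3 | PUSH 97 | [-7, -90, 97]
4 | PUSH 21 | [-7, -90, 97, 21]
5 | PUSH 39 | [-7, -90, 97, 21, 39]
6 | MUL | [-7, -90, 97, 819]
7 | MUL | [-7, -90, 79443]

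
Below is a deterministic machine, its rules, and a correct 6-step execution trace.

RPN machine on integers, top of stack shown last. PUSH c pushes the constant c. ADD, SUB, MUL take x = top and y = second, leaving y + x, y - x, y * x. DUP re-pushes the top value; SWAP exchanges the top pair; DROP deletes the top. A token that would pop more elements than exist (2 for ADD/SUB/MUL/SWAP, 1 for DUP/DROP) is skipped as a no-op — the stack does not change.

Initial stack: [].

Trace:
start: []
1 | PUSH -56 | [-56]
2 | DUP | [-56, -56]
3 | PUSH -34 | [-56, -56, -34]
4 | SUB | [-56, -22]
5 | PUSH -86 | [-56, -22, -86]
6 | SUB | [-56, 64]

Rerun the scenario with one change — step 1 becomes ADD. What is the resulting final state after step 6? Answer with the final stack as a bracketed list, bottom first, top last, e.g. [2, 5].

(re-executing from step 1 with the substitution; state before step 1: [])
1 | ADD | []
2 | DUP | []
3 | PUSH -34 | [-34]
4 | SUB | [-34]
5 | PUSH -86 | [-34, -86]
6 | SUB | [52]

[52]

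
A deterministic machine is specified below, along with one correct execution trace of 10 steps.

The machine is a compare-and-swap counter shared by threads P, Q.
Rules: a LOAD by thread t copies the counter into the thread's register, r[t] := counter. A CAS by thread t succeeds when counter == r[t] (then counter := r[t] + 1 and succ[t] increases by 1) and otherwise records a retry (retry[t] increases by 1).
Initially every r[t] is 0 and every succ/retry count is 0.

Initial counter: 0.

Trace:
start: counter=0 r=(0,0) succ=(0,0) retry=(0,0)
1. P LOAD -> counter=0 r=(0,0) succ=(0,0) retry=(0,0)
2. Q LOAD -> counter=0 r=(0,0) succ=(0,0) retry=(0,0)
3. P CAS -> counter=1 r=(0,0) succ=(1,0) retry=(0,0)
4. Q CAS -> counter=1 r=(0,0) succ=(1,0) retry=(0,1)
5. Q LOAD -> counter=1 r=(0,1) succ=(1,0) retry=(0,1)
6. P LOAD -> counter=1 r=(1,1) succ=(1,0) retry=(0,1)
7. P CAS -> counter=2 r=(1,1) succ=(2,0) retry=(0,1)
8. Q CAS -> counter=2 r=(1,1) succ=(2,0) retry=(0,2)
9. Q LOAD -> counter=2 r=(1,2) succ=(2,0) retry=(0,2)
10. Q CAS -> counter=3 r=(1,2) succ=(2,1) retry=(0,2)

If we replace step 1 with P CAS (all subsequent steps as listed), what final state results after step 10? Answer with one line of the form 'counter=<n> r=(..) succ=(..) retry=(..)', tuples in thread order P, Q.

(re-executing from step 1 with the substitution; state before step 1: counter=0 r=(0,0) succ=(0,0) retry=(0,0))
1. P CAS -> counter=1 r=(0,0) succ=(1,0) retry=(0,0)
2. Q LOAD -> counter=1 r=(0,1) succ=(1,0) retry=(0,0)
3. P CAS -> counter=1 r=(0,1) succ=(1,0) retry=(1,0)
4. Q CAS -> counter=2 r=(0,1) succ=(1,1) retry=(1,0)
5. Q LOAD -> counter=2 r=(0,2) succ=(1,1) retry=(1,0)
6. P LOAD -> counter=2 r=(2,2) succ=(1,1) retry=(1,0)
7. P CAS -> counter=3 r=(2,2) succ=(2,1) retry=(1,0)
8. Q CAS -> counter=3 r=(2,2) succ=(2,1) retry=(1,1)
9. Q LOAD -> counter=3 r=(2,3) succ=(2,1) retry=(1,1)
10. Q CAS -> counter=4 r=(2,3) succ=(2,2) retry=(1,1)

counter=4 r=(2,3) succ=(2,2) retry=(1,1)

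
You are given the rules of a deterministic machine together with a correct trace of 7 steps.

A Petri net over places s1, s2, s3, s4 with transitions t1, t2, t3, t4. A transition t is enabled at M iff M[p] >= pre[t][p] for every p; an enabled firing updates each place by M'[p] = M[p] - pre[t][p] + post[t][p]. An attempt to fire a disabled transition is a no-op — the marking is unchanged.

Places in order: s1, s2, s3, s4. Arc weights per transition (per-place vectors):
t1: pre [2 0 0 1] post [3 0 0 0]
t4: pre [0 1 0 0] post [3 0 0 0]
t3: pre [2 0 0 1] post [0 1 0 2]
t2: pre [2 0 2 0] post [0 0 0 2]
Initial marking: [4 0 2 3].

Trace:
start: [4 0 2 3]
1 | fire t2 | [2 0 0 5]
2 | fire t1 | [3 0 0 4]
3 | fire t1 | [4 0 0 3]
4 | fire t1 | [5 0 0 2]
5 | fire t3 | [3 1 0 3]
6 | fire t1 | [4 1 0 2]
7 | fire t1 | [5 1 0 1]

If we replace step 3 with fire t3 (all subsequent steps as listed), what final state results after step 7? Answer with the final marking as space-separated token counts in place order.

(re-executing from step 3 with the substitution; state before step 3: [3 0 0 4])
3 | fire t3 | [1 1 0 5]
4 | fire t1 | [1 1 0 5]
5 | fire t3 | [1 1 0 5]
6 | fire t1 | [1 1 0 5]
7 | fire t1 | [1 1 0 5]

1 1 0 5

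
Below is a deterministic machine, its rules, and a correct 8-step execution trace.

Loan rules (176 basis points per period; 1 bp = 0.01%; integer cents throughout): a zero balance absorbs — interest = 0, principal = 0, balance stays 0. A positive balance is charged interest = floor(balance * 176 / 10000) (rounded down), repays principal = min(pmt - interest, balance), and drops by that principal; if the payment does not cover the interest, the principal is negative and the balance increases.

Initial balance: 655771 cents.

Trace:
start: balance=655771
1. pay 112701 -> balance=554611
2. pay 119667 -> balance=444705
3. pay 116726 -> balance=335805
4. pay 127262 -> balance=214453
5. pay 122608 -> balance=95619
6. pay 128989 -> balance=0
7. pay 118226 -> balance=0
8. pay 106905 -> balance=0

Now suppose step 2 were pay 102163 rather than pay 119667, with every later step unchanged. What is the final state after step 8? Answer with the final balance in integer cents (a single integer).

0

(re-executing from step 2 with the substitution; state before step 2: balance=554611)
2. pay 102163 -> balance=462209
3. pay 116726 -> balance=353617
4. pay 127262 -> balance=232578
5. pay 122608 -> balance=114063
6. pay 128989 -> balance=0
7. pay 118226 -> balance=0
8. pay 106905 -> balance=0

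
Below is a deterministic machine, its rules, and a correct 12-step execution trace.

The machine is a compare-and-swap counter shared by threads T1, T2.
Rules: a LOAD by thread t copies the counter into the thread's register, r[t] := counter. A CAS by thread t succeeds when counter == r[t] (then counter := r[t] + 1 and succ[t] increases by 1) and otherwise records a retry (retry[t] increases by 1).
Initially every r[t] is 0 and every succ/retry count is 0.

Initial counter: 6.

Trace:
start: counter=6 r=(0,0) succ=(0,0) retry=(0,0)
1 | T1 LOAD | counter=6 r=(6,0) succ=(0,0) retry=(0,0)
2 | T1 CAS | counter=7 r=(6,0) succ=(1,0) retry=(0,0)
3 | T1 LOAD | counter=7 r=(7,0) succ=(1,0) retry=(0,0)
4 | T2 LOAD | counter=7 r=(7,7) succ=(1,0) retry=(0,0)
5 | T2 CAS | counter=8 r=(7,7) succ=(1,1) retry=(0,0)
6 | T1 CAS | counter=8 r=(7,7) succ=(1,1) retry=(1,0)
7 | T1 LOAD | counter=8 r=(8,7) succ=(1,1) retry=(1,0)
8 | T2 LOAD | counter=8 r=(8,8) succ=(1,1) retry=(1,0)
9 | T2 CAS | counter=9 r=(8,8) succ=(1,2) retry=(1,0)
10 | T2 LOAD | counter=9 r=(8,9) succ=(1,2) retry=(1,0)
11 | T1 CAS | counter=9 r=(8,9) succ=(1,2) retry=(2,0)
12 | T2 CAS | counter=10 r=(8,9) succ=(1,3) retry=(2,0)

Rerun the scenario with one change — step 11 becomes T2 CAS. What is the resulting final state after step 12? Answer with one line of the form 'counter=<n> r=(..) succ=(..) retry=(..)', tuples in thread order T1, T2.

(re-executing from step 11 with the substitution; state before step 11: counter=9 r=(8,9) succ=(1,2) retry=(1,0))
11 | T2 CAS | counter=10 r=(8,9) succ=(1,3) retry=(1,0)
12 | T2 CAS | counter=10 r=(8,9) succ=(1,3) retry=(1,1)

counter=10 r=(8,9) succ=(1,3) retry=(1,1)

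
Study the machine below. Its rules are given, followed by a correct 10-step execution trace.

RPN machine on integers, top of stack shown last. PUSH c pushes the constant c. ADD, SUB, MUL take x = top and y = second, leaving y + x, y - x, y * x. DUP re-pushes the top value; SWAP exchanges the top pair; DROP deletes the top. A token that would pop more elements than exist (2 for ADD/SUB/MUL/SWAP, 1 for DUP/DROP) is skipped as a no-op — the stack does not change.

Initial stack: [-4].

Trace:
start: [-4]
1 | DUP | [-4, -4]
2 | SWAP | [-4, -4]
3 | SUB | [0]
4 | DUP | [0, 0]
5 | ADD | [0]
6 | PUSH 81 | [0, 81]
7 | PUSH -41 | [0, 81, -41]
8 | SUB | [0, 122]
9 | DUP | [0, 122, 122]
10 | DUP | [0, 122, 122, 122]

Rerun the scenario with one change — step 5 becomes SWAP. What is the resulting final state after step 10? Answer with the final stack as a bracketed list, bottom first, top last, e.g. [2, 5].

[0, 0, 122, 122, 122]

(re-executing from step 5 with the substitution; state before step 5: [0, 0])
5 | SWAP | [0, 0]
6 | PUSH 81 | [0, 0, 81]
7 | PUSH -41 | [0, 0, 81, -41]
8 | SUB | [0, 0, 122]
9 | DUP | [0, 0, 122, 122]
10 | DUP | [0, 0, 122, 122, 122]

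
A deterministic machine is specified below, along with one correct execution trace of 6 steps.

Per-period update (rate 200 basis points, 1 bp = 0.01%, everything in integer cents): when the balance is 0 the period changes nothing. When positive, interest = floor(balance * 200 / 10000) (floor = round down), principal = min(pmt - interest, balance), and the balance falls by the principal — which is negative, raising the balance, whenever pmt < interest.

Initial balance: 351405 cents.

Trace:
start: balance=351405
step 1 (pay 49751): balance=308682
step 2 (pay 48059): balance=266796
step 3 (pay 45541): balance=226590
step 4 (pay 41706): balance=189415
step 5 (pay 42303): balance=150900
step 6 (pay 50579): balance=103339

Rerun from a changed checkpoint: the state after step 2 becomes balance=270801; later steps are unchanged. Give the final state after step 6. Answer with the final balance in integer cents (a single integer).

state after step 2 := balance=270801
step 3 (pay 45541): balance=230676
step 4 (pay 41706): balance=193583
step 5 (pay 42303): balance=155151
step 6 (pay 50579): balance=107675

107675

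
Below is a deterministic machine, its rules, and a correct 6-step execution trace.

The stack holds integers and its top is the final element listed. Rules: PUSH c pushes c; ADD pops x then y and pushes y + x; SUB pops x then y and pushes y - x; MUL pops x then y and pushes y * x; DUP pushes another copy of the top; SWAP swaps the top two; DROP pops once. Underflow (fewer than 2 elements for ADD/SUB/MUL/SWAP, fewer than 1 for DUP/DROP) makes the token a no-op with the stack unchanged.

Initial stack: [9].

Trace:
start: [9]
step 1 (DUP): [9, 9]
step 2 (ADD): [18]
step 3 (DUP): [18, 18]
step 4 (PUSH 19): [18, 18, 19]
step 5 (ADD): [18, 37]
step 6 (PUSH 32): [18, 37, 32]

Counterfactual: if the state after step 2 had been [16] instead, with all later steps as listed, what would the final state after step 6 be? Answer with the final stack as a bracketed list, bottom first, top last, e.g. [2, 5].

[16, 35, 32]

state after step 2 := [16]
step 3 (DUP): [16, 16]
step 4 (PUSH 19): [16, 16, 19]
step 5 (ADD): [16, 35]
step 6 (PUSH 32): [16, 35, 32]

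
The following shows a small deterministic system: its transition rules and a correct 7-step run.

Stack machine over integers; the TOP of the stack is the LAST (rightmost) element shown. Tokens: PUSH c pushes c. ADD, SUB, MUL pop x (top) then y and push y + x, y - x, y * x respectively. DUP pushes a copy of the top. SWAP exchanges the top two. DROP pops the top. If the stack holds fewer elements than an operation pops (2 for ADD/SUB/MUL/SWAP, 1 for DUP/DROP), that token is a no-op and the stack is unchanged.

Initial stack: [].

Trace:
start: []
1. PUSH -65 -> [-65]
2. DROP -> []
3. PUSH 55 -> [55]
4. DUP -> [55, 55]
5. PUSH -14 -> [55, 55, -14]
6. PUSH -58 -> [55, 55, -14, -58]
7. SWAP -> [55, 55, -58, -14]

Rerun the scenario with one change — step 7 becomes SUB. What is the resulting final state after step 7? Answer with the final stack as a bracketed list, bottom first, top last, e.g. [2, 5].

[55, 55, 44]

(re-executing from step 7 with the substitution; state before step 7: [55, 55, -14, -58])
7. SUB -> [55, 55, 44]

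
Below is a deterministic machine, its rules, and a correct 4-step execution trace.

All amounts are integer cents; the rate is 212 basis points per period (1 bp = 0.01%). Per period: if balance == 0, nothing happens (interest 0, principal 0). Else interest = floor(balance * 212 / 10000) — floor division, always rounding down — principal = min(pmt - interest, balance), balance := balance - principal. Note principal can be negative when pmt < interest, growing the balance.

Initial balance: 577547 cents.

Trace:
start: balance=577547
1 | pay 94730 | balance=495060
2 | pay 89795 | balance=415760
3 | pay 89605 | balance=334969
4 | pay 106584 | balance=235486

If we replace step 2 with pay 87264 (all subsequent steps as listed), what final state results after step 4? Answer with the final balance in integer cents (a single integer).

238125

(re-executing from step 2 with the substitution; state before step 2: balance=495060)
2 | pay 87264 | balance=418291
3 | pay 89605 | balance=337553
4 | pay 106584 | balance=238125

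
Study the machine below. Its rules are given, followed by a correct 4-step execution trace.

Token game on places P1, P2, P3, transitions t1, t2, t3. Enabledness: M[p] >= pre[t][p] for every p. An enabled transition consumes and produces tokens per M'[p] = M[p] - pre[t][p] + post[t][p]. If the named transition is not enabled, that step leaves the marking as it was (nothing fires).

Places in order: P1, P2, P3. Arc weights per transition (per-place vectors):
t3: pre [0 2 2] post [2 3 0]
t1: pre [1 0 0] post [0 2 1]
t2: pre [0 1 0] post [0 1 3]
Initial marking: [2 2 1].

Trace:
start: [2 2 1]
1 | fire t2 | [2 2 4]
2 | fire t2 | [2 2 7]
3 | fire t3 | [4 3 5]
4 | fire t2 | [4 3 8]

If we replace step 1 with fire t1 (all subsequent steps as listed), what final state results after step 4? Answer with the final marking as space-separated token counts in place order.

(re-executing from step 1 with the substitution; state before step 1: [2 2 1])
1 | fire t1 | [1 4 2]
2 | fire t2 | [1 4 5]
3 | fire t3 | [3 5 3]
4 | fire t2 | [3 5 6]

3 5 6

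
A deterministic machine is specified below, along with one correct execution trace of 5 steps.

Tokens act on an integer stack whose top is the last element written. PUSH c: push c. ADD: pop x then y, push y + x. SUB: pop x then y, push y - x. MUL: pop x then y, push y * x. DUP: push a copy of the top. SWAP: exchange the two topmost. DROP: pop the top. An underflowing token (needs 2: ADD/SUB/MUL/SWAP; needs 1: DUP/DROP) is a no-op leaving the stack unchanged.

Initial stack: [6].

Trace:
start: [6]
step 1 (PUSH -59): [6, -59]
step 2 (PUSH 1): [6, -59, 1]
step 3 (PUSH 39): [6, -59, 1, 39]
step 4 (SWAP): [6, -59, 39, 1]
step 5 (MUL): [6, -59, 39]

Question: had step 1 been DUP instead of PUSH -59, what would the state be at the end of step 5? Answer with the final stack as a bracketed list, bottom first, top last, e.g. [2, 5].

(re-executing from step 1 with the substitution; state before step 1: [6])
step 1 (DUP): [6, 6]
step 2 (PUSH 1): [6, 6, 1]
step 3 (PUSH 39): [6, 6, 1, 39]
step 4 (SWAP): [6, 6, 39, 1]
step 5 (MUL): [6, 6, 39]

[6, 6, 39]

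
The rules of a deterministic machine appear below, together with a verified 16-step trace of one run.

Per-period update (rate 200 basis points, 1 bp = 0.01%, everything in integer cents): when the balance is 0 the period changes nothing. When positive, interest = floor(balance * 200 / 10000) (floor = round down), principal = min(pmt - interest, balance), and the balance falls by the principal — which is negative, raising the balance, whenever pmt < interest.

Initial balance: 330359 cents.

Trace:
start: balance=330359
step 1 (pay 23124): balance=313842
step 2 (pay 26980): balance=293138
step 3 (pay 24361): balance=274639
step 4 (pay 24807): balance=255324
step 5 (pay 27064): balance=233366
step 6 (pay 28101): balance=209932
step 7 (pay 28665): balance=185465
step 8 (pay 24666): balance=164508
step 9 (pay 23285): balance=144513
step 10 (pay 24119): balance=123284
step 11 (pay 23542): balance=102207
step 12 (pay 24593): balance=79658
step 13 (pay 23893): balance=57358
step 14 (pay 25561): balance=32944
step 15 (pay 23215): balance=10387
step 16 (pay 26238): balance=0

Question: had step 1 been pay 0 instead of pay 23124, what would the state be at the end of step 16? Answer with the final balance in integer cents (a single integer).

15478

(re-executing from step 1 with the substitution; state before step 1: balance=330359)
step 1 (pay 0): balance=336966
step 2 (pay 26980): balance=316725
step 3 (pay 24361): balance=298698
step 4 (pay 24807): balance=279864
step 5 (pay 27064): balance=258397
step 6 (pay 28101): balance=235463
step 7 (pay 28665): balance=211507
step 8 (pay 24666): balance=191071
step 9 (pay 23285): balance=171607
step 10 (pay 24119): balance=150920
step 11 (pay 23542): balance=130396
step 12 (pay 24593): balance=108410
step 13 (pay 23893): balance=86685
step 14 (pay 25561): balance=62857
step 15 (pay 23215): balance=40899
step 16 (pay 26238): balance=15478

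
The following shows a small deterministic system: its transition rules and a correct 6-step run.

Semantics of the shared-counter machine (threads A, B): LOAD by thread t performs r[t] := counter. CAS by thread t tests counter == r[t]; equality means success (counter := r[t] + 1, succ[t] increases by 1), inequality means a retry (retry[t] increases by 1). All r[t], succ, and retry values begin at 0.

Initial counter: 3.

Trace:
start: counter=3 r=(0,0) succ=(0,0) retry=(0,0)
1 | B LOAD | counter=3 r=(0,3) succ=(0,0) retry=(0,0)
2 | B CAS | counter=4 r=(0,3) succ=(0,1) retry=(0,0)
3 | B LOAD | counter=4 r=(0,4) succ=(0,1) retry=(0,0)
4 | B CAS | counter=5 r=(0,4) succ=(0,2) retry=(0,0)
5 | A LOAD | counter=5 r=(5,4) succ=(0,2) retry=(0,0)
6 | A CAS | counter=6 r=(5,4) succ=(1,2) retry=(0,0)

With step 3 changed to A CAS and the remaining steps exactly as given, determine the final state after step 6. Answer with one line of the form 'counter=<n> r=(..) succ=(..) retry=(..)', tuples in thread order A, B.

(re-executing from step 3 with the substitution; state before step 3: counter=4 r=(0,3) succ=(0,1) retry=(0,0))
3 | A CAS | counter=4 r=(0,3) succ=(0,1) retry=(1,0)
4 | B CAS | counter=4 r=(0,3) succ=(0,1) retry=(1,1)
5 | A LOAD | counter=4 r=(4,3) succ=(0,1) retry=(1,1)
6 | A CAS | counter=5 r=(4,3) succ=(1,1) retry=(1,1)

counter=5 r=(4,3) succ=(1,1) retry=(1,1)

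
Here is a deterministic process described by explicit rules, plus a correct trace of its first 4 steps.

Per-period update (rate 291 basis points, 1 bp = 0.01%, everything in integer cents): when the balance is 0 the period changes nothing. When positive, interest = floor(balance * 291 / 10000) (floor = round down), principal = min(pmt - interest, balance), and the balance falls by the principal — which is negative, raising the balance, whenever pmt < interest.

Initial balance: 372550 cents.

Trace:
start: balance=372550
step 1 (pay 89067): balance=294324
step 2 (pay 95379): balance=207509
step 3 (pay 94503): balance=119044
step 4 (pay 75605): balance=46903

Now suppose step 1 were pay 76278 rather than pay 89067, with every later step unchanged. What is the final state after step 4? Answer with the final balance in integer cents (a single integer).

60841

(re-executing from step 1 with the substitution; state before step 1: balance=372550)
step 1 (pay 76278): balance=307113
step 2 (pay 95379): balance=220670
step 3 (pay 94503): balance=132588
step 4 (pay 75605): balance=60841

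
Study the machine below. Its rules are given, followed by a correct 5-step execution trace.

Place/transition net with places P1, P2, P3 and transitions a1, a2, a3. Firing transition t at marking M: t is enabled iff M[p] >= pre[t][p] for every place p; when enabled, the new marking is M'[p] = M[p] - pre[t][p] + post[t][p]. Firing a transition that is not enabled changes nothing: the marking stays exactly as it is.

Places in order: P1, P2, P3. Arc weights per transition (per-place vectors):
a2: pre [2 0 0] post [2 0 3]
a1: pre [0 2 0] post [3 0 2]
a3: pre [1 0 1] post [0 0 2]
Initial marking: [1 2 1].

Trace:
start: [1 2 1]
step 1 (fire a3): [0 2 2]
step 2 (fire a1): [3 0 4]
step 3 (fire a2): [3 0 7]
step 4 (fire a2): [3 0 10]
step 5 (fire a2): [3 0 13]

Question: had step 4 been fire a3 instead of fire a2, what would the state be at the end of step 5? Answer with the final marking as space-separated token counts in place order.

(re-executing from step 4 with the substitution; state before step 4: [3 0 7])
step 4 (fire a3): [2 0 8]
step 5 (fire a2): [2 0 11]

2 0 11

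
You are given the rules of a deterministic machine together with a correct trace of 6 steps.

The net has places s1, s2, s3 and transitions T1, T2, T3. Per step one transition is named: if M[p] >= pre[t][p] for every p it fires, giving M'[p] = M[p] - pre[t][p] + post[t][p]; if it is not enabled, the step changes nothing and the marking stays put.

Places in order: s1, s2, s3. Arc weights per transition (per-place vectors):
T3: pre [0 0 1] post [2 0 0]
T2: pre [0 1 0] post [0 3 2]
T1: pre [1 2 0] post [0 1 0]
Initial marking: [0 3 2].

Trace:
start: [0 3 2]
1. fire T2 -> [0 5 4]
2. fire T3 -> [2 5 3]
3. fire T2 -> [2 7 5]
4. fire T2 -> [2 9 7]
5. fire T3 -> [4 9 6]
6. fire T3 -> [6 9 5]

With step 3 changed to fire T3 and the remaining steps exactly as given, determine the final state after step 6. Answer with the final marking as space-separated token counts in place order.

8 7 2

(re-executing from step 3 with the substitution; state before step 3: [2 5 3])
3. fire T3 -> [4 5 2]
4. fire T2 -> [4 7 4]
5. fire T3 -> [6 7 3]
6. fire T3 -> [8 7 2]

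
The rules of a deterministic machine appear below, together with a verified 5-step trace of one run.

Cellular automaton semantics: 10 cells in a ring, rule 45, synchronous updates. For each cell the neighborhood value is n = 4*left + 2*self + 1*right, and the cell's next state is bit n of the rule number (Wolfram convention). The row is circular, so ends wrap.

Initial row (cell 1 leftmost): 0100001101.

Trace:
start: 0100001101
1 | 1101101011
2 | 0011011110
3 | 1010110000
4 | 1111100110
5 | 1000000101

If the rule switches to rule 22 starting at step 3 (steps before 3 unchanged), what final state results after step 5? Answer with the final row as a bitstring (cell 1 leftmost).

0001000100

(re-executing steps 3..5 under rule 22; state before step 3: 0011011110)
3 | 0100000001
4 | 0110000011
5 | 0001000100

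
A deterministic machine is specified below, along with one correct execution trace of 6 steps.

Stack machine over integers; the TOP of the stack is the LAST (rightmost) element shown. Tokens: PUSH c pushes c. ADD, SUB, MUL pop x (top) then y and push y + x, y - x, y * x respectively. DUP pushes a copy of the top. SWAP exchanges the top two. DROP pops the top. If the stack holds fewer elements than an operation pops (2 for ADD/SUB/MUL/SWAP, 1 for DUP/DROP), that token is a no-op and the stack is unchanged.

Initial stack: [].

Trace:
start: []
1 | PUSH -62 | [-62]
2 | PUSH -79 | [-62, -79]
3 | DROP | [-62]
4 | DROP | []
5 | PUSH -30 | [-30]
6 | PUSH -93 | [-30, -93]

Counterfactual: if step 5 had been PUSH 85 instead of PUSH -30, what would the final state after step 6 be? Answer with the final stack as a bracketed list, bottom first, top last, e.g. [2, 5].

(re-executing from step 5 with the substitution; state before step 5: [])
5 | PUSH 85 | [85]
6 | PUSH -93 | [85, -93]

[85, -93]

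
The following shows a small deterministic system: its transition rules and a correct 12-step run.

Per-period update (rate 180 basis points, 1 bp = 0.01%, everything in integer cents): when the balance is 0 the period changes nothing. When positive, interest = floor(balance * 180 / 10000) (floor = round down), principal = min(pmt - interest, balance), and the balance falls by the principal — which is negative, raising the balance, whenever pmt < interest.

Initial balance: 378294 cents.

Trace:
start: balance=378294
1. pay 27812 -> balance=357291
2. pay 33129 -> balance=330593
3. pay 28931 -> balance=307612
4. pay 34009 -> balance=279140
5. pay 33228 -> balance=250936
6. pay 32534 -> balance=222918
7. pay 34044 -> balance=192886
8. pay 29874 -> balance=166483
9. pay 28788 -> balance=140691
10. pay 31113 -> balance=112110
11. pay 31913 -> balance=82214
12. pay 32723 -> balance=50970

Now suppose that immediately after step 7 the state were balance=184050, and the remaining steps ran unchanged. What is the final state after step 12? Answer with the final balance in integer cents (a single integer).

state after step 7 := balance=184050
8. pay 29874 -> balance=157488
9. pay 28788 -> balance=131534
10. pay 31113 -> balance=102788
11. pay 31913 -> balance=72725
12. pay 32723 -> balance=41311

41311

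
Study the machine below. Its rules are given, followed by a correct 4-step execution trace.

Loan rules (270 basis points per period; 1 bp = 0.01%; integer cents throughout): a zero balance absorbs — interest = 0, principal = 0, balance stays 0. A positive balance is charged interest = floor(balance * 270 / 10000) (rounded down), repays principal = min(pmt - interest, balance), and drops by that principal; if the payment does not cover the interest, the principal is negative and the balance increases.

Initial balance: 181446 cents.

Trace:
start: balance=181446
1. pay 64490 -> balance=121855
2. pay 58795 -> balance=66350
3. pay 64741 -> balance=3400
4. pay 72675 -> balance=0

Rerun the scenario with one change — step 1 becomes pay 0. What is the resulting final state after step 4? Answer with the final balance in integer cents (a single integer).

672

(re-executing from step 1 with the substitution; state before step 1: balance=181446)
1. pay 0 -> balance=186345
2. pay 58795 -> balance=132581
3. pay 64741 -> balance=71419
4. pay 72675 -> balance=672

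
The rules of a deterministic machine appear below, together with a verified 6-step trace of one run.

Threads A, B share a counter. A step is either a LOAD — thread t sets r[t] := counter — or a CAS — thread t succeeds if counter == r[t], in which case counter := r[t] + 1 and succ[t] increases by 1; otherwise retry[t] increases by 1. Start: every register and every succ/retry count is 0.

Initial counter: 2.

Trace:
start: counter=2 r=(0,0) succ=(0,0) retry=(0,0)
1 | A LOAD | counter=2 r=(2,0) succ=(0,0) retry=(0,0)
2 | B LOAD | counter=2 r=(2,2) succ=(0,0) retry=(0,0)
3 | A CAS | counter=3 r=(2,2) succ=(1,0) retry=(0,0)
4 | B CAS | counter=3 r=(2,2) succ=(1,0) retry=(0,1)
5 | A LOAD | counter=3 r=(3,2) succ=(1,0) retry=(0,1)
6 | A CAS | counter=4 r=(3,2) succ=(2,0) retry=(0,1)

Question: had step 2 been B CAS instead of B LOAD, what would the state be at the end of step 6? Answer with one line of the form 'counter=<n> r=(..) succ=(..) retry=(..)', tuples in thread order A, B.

(re-executing from step 2 with the substitution; state before step 2: counter=2 r=(2,0) succ=(0,0) retry=(0,0))
2 | B CAS | counter=2 r=(2,0) succ=(0,0) retry=(0,1)
3 | A CAS | counter=3 r=(2,0) succ=(1,0) retry=(0,1)
4 | B CAS | counter=3 r=(2,0) succ=(1,0) retry=(0,2)
5 | A LOAD | counter=3 r=(3,0) succ=(1,0) retry=(0,2)
6 | A CAS | counter=4 r=(3,0) succ=(2,0) retry=(0,2)

counter=4 r=(3,0) succ=(2,0) retry=(0,2)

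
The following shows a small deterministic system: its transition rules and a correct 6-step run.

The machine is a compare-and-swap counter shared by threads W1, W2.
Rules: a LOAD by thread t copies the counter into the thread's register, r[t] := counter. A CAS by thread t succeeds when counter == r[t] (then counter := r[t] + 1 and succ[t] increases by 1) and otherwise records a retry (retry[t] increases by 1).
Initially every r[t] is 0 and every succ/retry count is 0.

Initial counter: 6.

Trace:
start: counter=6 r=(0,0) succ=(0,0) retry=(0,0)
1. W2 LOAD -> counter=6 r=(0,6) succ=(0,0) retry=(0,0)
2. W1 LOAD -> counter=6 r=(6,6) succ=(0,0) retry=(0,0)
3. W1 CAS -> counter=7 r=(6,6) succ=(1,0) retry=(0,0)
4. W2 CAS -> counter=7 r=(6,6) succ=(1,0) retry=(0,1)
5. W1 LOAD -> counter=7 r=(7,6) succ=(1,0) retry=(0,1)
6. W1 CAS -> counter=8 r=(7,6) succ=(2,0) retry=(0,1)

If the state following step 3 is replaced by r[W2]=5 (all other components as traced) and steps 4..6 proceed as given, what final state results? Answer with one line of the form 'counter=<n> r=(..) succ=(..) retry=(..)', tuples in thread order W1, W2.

state after step 3 := counter=7 r=(6,5) succ=(1,0) retry=(0,0)
4. W2 CAS -> counter=7 r=(6,5) succ=(1,0) retry=(0,1)
5. W1 LOAD -> counter=7 r=(7,5) succ=(1,0) retry=(0,1)
6. W1 CAS -> counter=8 r=(7,5) succ=(2,0) retry=(0,1)

counter=8 r=(7,5) succ=(2,0) retry=(0,1)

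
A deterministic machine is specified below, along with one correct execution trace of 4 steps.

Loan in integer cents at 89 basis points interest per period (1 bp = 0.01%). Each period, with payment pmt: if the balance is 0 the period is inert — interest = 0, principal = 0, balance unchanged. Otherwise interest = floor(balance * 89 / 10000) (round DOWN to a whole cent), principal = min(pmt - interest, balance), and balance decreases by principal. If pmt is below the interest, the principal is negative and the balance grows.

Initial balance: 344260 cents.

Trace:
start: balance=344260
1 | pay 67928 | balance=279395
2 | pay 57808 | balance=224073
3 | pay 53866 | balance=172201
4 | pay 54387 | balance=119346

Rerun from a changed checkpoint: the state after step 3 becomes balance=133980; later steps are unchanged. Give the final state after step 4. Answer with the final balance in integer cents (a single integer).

80785

state after step 3 := balance=133980
4 | pay 54387 | balance=80785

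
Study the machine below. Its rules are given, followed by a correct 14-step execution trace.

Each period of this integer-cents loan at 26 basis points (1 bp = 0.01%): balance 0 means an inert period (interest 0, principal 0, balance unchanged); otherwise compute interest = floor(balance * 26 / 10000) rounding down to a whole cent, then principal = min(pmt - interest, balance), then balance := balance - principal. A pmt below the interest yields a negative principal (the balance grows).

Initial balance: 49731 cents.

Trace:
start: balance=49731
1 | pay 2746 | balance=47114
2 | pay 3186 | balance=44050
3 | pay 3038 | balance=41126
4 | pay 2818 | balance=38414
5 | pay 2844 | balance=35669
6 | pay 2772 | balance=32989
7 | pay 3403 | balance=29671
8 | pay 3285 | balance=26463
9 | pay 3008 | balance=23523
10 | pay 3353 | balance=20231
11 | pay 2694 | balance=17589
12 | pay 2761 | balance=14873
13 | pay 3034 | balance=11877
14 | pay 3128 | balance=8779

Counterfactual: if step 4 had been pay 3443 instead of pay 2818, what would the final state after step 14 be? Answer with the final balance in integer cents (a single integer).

8141

(re-executing from step 4 with the substitution; state before step 4: balance=41126)
4 | pay 3443 | balance=37789
5 | pay 2844 | balance=35043
6 | pay 2772 | balance=32362
7 | pay 3403 | balance=29043
8 | pay 3285 | balance=25833
9 | pay 3008 | balance=22892
10 | pay 3353 | balance=19598
11 | pay 2694 | balance=16954
12 | pay 2761 | balance=14237
13 | pay 3034 | balance=11240
14 | pay 3128 | balance=8141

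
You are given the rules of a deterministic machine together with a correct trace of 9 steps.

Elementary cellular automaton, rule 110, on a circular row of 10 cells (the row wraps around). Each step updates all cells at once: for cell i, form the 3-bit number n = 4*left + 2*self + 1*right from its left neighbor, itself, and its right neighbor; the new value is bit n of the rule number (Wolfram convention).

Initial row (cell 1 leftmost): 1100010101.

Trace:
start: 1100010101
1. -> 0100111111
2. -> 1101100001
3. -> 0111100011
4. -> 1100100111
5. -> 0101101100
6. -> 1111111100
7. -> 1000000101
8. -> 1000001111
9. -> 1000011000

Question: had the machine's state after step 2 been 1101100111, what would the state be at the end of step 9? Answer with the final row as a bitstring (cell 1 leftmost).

state after step 2 := 1101100111
3. -> 0111101100
4. -> 1100111100
5. -> 1101100101
6. -> 0111101111
7. -> 1100111001
8. -> 0101101011
9. -> 1111111111

1111111111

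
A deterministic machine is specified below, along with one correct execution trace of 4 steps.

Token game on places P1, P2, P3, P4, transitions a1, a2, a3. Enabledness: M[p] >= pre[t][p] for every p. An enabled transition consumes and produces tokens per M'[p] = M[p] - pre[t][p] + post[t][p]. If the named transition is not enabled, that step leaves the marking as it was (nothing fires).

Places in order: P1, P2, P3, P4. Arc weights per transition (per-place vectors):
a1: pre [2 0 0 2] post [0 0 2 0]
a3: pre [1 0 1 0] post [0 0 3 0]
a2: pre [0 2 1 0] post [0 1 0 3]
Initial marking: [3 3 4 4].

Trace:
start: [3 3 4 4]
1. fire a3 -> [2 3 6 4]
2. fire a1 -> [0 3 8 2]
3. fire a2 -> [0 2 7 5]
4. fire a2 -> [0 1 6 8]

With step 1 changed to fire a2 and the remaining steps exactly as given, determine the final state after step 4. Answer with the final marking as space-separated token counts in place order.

(re-executing from step 1 with the substitution; state before step 1: [3 3 4 4])
1. fire a2 -> [3 2 3 7]
2. fire a1 -> [1 2 5 5]
3. fire a2 -> [1 1 4 8]
4. fire a2 -> [1 1 4 8]

1 1 4 8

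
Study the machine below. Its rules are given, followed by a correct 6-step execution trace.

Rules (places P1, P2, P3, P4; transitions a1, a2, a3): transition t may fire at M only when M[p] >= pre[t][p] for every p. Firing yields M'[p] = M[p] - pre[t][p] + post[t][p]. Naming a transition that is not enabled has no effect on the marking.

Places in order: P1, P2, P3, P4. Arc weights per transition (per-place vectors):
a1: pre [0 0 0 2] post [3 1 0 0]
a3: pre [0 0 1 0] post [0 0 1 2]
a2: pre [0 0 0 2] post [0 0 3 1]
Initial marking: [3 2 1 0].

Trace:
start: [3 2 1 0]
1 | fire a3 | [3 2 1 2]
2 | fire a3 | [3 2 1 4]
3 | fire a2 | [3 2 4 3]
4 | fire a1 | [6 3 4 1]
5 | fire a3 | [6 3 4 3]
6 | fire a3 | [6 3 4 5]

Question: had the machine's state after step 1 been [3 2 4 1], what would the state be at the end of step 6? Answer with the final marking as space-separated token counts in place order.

6 3 7 4

state after step 1 := [3 2 4 1]
2 | fire a3 | [3 2 4 3]
3 | fire a2 | [3 2 7 2]
4 | fire a1 | [6 3 7 0]
5 | fire a3 | [6 3 7 2]
6 | fire a3 | [6 3 7 4]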